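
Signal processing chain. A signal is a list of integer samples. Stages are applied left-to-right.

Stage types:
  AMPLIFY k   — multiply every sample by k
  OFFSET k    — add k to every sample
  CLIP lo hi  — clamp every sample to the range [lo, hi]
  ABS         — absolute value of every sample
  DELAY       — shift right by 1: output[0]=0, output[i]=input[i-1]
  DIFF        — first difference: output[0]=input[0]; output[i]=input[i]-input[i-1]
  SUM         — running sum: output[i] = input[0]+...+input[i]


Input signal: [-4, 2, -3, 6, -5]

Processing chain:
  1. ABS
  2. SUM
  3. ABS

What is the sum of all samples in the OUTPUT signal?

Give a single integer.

Answer: 54

Derivation:
Input: [-4, 2, -3, 6, -5]
Stage 1 (ABS): |-4|=4, |2|=2, |-3|=3, |6|=6, |-5|=5 -> [4, 2, 3, 6, 5]
Stage 2 (SUM): sum[0..0]=4, sum[0..1]=6, sum[0..2]=9, sum[0..3]=15, sum[0..4]=20 -> [4, 6, 9, 15, 20]
Stage 3 (ABS): |4|=4, |6|=6, |9|=9, |15|=15, |20|=20 -> [4, 6, 9, 15, 20]
Output sum: 54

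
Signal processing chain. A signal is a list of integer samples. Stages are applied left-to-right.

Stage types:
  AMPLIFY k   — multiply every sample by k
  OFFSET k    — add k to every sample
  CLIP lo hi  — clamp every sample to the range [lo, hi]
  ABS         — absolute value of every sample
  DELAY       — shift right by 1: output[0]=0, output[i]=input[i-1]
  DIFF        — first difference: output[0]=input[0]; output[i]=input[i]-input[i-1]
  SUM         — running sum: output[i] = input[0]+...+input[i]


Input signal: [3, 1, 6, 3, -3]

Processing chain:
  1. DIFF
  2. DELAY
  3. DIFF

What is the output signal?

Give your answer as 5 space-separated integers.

Input: [3, 1, 6, 3, -3]
Stage 1 (DIFF): s[0]=3, 1-3=-2, 6-1=5, 3-6=-3, -3-3=-6 -> [3, -2, 5, -3, -6]
Stage 2 (DELAY): [0, 3, -2, 5, -3] = [0, 3, -2, 5, -3] -> [0, 3, -2, 5, -3]
Stage 3 (DIFF): s[0]=0, 3-0=3, -2-3=-5, 5--2=7, -3-5=-8 -> [0, 3, -5, 7, -8]

Answer: 0 3 -5 7 -8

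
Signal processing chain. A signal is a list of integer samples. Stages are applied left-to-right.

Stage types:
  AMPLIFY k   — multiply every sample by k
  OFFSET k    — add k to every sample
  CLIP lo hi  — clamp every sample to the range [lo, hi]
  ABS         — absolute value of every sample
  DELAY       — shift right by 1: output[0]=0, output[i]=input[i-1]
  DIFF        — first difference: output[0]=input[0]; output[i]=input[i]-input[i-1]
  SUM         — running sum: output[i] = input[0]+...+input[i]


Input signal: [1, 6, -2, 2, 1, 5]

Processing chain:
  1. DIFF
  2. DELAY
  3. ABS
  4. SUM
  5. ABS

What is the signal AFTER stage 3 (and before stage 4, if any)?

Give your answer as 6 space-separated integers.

Answer: 0 1 5 8 4 1

Derivation:
Input: [1, 6, -2, 2, 1, 5]
Stage 1 (DIFF): s[0]=1, 6-1=5, -2-6=-8, 2--2=4, 1-2=-1, 5-1=4 -> [1, 5, -8, 4, -1, 4]
Stage 2 (DELAY): [0, 1, 5, -8, 4, -1] = [0, 1, 5, -8, 4, -1] -> [0, 1, 5, -8, 4, -1]
Stage 3 (ABS): |0|=0, |1|=1, |5|=5, |-8|=8, |4|=4, |-1|=1 -> [0, 1, 5, 8, 4, 1]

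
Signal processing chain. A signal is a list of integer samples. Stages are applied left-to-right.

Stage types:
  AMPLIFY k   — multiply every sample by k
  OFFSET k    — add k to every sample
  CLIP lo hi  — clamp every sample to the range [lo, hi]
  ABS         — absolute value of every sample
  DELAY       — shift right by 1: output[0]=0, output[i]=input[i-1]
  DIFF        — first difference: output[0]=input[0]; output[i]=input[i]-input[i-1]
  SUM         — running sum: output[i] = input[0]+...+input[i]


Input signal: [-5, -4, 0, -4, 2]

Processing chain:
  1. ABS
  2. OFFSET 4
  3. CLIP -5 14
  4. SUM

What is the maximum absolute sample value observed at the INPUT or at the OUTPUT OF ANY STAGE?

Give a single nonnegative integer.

Answer: 35

Derivation:
Input: [-5, -4, 0, -4, 2] (max |s|=5)
Stage 1 (ABS): |-5|=5, |-4|=4, |0|=0, |-4|=4, |2|=2 -> [5, 4, 0, 4, 2] (max |s|=5)
Stage 2 (OFFSET 4): 5+4=9, 4+4=8, 0+4=4, 4+4=8, 2+4=6 -> [9, 8, 4, 8, 6] (max |s|=9)
Stage 3 (CLIP -5 14): clip(9,-5,14)=9, clip(8,-5,14)=8, clip(4,-5,14)=4, clip(8,-5,14)=8, clip(6,-5,14)=6 -> [9, 8, 4, 8, 6] (max |s|=9)
Stage 4 (SUM): sum[0..0]=9, sum[0..1]=17, sum[0..2]=21, sum[0..3]=29, sum[0..4]=35 -> [9, 17, 21, 29, 35] (max |s|=35)
Overall max amplitude: 35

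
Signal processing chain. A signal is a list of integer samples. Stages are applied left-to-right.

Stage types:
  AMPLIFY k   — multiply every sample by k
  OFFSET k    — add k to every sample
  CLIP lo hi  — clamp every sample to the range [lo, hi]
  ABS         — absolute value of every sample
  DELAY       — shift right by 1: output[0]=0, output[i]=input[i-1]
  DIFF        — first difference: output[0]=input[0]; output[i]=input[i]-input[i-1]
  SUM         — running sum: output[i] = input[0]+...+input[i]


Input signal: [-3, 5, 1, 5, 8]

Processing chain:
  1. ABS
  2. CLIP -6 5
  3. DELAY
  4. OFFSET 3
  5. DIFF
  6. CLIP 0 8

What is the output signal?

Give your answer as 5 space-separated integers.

Answer: 3 3 2 0 4

Derivation:
Input: [-3, 5, 1, 5, 8]
Stage 1 (ABS): |-3|=3, |5|=5, |1|=1, |5|=5, |8|=8 -> [3, 5, 1, 5, 8]
Stage 2 (CLIP -6 5): clip(3,-6,5)=3, clip(5,-6,5)=5, clip(1,-6,5)=1, clip(5,-6,5)=5, clip(8,-6,5)=5 -> [3, 5, 1, 5, 5]
Stage 3 (DELAY): [0, 3, 5, 1, 5] = [0, 3, 5, 1, 5] -> [0, 3, 5, 1, 5]
Stage 4 (OFFSET 3): 0+3=3, 3+3=6, 5+3=8, 1+3=4, 5+3=8 -> [3, 6, 8, 4, 8]
Stage 5 (DIFF): s[0]=3, 6-3=3, 8-6=2, 4-8=-4, 8-4=4 -> [3, 3, 2, -4, 4]
Stage 6 (CLIP 0 8): clip(3,0,8)=3, clip(3,0,8)=3, clip(2,0,8)=2, clip(-4,0,8)=0, clip(4,0,8)=4 -> [3, 3, 2, 0, 4]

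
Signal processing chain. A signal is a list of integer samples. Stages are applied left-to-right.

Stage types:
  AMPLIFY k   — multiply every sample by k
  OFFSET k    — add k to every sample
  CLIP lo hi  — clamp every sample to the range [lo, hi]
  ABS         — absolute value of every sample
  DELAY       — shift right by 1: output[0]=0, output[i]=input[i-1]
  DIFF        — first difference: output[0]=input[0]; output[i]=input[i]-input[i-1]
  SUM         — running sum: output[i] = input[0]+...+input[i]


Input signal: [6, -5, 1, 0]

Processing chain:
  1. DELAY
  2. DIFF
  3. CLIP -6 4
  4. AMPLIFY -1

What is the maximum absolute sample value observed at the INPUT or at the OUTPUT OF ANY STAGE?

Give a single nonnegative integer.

Input: [6, -5, 1, 0] (max |s|=6)
Stage 1 (DELAY): [0, 6, -5, 1] = [0, 6, -5, 1] -> [0, 6, -5, 1] (max |s|=6)
Stage 2 (DIFF): s[0]=0, 6-0=6, -5-6=-11, 1--5=6 -> [0, 6, -11, 6] (max |s|=11)
Stage 3 (CLIP -6 4): clip(0,-6,4)=0, clip(6,-6,4)=4, clip(-11,-6,4)=-6, clip(6,-6,4)=4 -> [0, 4, -6, 4] (max |s|=6)
Stage 4 (AMPLIFY -1): 0*-1=0, 4*-1=-4, -6*-1=6, 4*-1=-4 -> [0, -4, 6, -4] (max |s|=6)
Overall max amplitude: 11

Answer: 11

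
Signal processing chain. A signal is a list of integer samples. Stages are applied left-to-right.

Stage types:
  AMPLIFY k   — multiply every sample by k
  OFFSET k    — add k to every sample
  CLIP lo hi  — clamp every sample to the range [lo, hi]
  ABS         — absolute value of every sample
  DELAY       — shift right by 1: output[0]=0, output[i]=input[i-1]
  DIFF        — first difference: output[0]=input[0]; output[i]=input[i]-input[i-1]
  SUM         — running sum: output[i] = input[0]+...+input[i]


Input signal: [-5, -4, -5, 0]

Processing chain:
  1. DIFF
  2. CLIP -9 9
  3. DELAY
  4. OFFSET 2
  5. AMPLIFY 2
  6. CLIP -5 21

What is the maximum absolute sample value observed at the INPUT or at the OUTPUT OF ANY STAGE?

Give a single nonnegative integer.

Answer: 6

Derivation:
Input: [-5, -4, -5, 0] (max |s|=5)
Stage 1 (DIFF): s[0]=-5, -4--5=1, -5--4=-1, 0--5=5 -> [-5, 1, -1, 5] (max |s|=5)
Stage 2 (CLIP -9 9): clip(-5,-9,9)=-5, clip(1,-9,9)=1, clip(-1,-9,9)=-1, clip(5,-9,9)=5 -> [-5, 1, -1, 5] (max |s|=5)
Stage 3 (DELAY): [0, -5, 1, -1] = [0, -5, 1, -1] -> [0, -5, 1, -1] (max |s|=5)
Stage 4 (OFFSET 2): 0+2=2, -5+2=-3, 1+2=3, -1+2=1 -> [2, -3, 3, 1] (max |s|=3)
Stage 5 (AMPLIFY 2): 2*2=4, -3*2=-6, 3*2=6, 1*2=2 -> [4, -6, 6, 2] (max |s|=6)
Stage 6 (CLIP -5 21): clip(4,-5,21)=4, clip(-6,-5,21)=-5, clip(6,-5,21)=6, clip(2,-5,21)=2 -> [4, -5, 6, 2] (max |s|=6)
Overall max amplitude: 6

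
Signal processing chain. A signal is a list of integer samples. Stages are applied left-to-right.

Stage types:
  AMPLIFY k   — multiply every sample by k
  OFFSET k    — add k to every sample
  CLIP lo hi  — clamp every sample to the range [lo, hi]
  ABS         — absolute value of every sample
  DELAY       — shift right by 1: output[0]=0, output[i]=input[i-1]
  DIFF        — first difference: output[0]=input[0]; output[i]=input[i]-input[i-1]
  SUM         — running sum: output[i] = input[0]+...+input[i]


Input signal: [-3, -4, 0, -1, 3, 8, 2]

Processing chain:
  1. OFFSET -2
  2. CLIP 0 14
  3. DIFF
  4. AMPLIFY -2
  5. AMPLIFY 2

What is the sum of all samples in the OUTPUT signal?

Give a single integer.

Answer: 0

Derivation:
Input: [-3, -4, 0, -1, 3, 8, 2]
Stage 1 (OFFSET -2): -3+-2=-5, -4+-2=-6, 0+-2=-2, -1+-2=-3, 3+-2=1, 8+-2=6, 2+-2=0 -> [-5, -6, -2, -3, 1, 6, 0]
Stage 2 (CLIP 0 14): clip(-5,0,14)=0, clip(-6,0,14)=0, clip(-2,0,14)=0, clip(-3,0,14)=0, clip(1,0,14)=1, clip(6,0,14)=6, clip(0,0,14)=0 -> [0, 0, 0, 0, 1, 6, 0]
Stage 3 (DIFF): s[0]=0, 0-0=0, 0-0=0, 0-0=0, 1-0=1, 6-1=5, 0-6=-6 -> [0, 0, 0, 0, 1, 5, -6]
Stage 4 (AMPLIFY -2): 0*-2=0, 0*-2=0, 0*-2=0, 0*-2=0, 1*-2=-2, 5*-2=-10, -6*-2=12 -> [0, 0, 0, 0, -2, -10, 12]
Stage 5 (AMPLIFY 2): 0*2=0, 0*2=0, 0*2=0, 0*2=0, -2*2=-4, -10*2=-20, 12*2=24 -> [0, 0, 0, 0, -4, -20, 24]
Output sum: 0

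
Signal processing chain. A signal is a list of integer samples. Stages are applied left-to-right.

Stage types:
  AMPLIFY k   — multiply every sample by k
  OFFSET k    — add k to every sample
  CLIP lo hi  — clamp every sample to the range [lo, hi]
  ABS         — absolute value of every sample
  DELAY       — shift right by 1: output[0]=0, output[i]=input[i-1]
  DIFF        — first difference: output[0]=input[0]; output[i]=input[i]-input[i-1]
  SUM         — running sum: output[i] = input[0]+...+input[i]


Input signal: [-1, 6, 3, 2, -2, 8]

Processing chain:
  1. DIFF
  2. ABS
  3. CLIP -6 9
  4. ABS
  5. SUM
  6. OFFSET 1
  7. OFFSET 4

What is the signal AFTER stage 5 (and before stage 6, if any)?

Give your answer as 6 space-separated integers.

Input: [-1, 6, 3, 2, -2, 8]
Stage 1 (DIFF): s[0]=-1, 6--1=7, 3-6=-3, 2-3=-1, -2-2=-4, 8--2=10 -> [-1, 7, -3, -1, -4, 10]
Stage 2 (ABS): |-1|=1, |7|=7, |-3|=3, |-1|=1, |-4|=4, |10|=10 -> [1, 7, 3, 1, 4, 10]
Stage 3 (CLIP -6 9): clip(1,-6,9)=1, clip(7,-6,9)=7, clip(3,-6,9)=3, clip(1,-6,9)=1, clip(4,-6,9)=4, clip(10,-6,9)=9 -> [1, 7, 3, 1, 4, 9]
Stage 4 (ABS): |1|=1, |7|=7, |3|=3, |1|=1, |4|=4, |9|=9 -> [1, 7, 3, 1, 4, 9]
Stage 5 (SUM): sum[0..0]=1, sum[0..1]=8, sum[0..2]=11, sum[0..3]=12, sum[0..4]=16, sum[0..5]=25 -> [1, 8, 11, 12, 16, 25]

Answer: 1 8 11 12 16 25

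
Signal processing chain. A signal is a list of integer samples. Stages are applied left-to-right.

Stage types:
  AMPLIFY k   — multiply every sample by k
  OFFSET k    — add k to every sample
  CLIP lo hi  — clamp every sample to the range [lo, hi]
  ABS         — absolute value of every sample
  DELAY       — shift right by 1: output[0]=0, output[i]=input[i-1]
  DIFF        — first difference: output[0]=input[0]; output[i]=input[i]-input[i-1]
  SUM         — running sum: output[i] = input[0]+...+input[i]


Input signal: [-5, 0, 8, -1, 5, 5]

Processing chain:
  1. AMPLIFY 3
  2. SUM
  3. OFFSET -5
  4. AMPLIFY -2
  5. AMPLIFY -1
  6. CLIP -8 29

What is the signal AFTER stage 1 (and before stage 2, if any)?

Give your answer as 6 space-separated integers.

Input: [-5, 0, 8, -1, 5, 5]
Stage 1 (AMPLIFY 3): -5*3=-15, 0*3=0, 8*3=24, -1*3=-3, 5*3=15, 5*3=15 -> [-15, 0, 24, -3, 15, 15]

Answer: -15 0 24 -3 15 15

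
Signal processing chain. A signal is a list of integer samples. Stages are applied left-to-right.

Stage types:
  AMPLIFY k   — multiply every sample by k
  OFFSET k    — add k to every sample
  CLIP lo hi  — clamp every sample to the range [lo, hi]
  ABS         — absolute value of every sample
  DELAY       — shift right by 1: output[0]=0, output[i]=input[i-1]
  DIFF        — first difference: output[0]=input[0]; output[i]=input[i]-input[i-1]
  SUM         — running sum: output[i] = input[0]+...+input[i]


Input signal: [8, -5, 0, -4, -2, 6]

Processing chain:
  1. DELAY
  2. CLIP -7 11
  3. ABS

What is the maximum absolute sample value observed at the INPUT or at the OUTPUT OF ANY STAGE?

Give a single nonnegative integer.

Answer: 8

Derivation:
Input: [8, -5, 0, -4, -2, 6] (max |s|=8)
Stage 1 (DELAY): [0, 8, -5, 0, -4, -2] = [0, 8, -5, 0, -4, -2] -> [0, 8, -5, 0, -4, -2] (max |s|=8)
Stage 2 (CLIP -7 11): clip(0,-7,11)=0, clip(8,-7,11)=8, clip(-5,-7,11)=-5, clip(0,-7,11)=0, clip(-4,-7,11)=-4, clip(-2,-7,11)=-2 -> [0, 8, -5, 0, -4, -2] (max |s|=8)
Stage 3 (ABS): |0|=0, |8|=8, |-5|=5, |0|=0, |-4|=4, |-2|=2 -> [0, 8, 5, 0, 4, 2] (max |s|=8)
Overall max amplitude: 8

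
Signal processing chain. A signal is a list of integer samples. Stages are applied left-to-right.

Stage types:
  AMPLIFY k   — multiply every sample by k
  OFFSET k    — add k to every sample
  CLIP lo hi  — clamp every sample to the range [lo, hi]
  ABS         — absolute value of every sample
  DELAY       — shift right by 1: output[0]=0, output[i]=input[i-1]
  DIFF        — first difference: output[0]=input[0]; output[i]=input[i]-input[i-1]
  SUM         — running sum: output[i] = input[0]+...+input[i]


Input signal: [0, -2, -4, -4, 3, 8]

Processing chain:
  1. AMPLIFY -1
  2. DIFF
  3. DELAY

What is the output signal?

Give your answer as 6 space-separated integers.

Answer: 0 0 2 2 0 -7

Derivation:
Input: [0, -2, -4, -4, 3, 8]
Stage 1 (AMPLIFY -1): 0*-1=0, -2*-1=2, -4*-1=4, -4*-1=4, 3*-1=-3, 8*-1=-8 -> [0, 2, 4, 4, -3, -8]
Stage 2 (DIFF): s[0]=0, 2-0=2, 4-2=2, 4-4=0, -3-4=-7, -8--3=-5 -> [0, 2, 2, 0, -7, -5]
Stage 3 (DELAY): [0, 0, 2, 2, 0, -7] = [0, 0, 2, 2, 0, -7] -> [0, 0, 2, 2, 0, -7]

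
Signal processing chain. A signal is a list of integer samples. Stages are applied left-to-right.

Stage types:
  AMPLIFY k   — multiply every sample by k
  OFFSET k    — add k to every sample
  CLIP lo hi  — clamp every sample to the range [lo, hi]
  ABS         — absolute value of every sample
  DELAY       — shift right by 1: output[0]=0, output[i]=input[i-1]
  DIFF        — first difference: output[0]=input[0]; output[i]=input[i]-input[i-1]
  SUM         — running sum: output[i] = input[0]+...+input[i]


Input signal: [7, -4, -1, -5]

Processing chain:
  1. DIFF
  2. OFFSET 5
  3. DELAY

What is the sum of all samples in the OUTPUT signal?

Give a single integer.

Input: [7, -4, -1, -5]
Stage 1 (DIFF): s[0]=7, -4-7=-11, -1--4=3, -5--1=-4 -> [7, -11, 3, -4]
Stage 2 (OFFSET 5): 7+5=12, -11+5=-6, 3+5=8, -4+5=1 -> [12, -6, 8, 1]
Stage 3 (DELAY): [0, 12, -6, 8] = [0, 12, -6, 8] -> [0, 12, -6, 8]
Output sum: 14

Answer: 14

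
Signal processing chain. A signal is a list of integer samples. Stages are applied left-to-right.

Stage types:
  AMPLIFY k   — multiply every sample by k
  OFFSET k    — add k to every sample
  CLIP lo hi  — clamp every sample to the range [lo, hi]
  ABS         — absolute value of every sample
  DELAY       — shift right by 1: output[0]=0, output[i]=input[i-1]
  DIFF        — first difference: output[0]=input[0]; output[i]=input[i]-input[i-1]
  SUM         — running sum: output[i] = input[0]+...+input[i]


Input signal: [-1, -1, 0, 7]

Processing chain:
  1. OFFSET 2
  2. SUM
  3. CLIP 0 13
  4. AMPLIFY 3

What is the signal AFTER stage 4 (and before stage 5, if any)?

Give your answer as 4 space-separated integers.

Answer: 3 6 12 39

Derivation:
Input: [-1, -1, 0, 7]
Stage 1 (OFFSET 2): -1+2=1, -1+2=1, 0+2=2, 7+2=9 -> [1, 1, 2, 9]
Stage 2 (SUM): sum[0..0]=1, sum[0..1]=2, sum[0..2]=4, sum[0..3]=13 -> [1, 2, 4, 13]
Stage 3 (CLIP 0 13): clip(1,0,13)=1, clip(2,0,13)=2, clip(4,0,13)=4, clip(13,0,13)=13 -> [1, 2, 4, 13]
Stage 4 (AMPLIFY 3): 1*3=3, 2*3=6, 4*3=12, 13*3=39 -> [3, 6, 12, 39]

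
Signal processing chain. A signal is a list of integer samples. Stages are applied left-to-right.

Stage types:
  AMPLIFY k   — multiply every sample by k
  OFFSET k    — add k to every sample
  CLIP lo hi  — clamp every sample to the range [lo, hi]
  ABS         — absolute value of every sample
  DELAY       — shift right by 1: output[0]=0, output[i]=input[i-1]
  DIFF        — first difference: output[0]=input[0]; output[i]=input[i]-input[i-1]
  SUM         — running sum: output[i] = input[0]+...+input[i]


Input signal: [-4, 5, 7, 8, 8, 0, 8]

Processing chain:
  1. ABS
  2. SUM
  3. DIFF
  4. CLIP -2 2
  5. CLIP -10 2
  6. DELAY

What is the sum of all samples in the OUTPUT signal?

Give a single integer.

Answer: 10

Derivation:
Input: [-4, 5, 7, 8, 8, 0, 8]
Stage 1 (ABS): |-4|=4, |5|=5, |7|=7, |8|=8, |8|=8, |0|=0, |8|=8 -> [4, 5, 7, 8, 8, 0, 8]
Stage 2 (SUM): sum[0..0]=4, sum[0..1]=9, sum[0..2]=16, sum[0..3]=24, sum[0..4]=32, sum[0..5]=32, sum[0..6]=40 -> [4, 9, 16, 24, 32, 32, 40]
Stage 3 (DIFF): s[0]=4, 9-4=5, 16-9=7, 24-16=8, 32-24=8, 32-32=0, 40-32=8 -> [4, 5, 7, 8, 8, 0, 8]
Stage 4 (CLIP -2 2): clip(4,-2,2)=2, clip(5,-2,2)=2, clip(7,-2,2)=2, clip(8,-2,2)=2, clip(8,-2,2)=2, clip(0,-2,2)=0, clip(8,-2,2)=2 -> [2, 2, 2, 2, 2, 0, 2]
Stage 5 (CLIP -10 2): clip(2,-10,2)=2, clip(2,-10,2)=2, clip(2,-10,2)=2, clip(2,-10,2)=2, clip(2,-10,2)=2, clip(0,-10,2)=0, clip(2,-10,2)=2 -> [2, 2, 2, 2, 2, 0, 2]
Stage 6 (DELAY): [0, 2, 2, 2, 2, 2, 0] = [0, 2, 2, 2, 2, 2, 0] -> [0, 2, 2, 2, 2, 2, 0]
Output sum: 10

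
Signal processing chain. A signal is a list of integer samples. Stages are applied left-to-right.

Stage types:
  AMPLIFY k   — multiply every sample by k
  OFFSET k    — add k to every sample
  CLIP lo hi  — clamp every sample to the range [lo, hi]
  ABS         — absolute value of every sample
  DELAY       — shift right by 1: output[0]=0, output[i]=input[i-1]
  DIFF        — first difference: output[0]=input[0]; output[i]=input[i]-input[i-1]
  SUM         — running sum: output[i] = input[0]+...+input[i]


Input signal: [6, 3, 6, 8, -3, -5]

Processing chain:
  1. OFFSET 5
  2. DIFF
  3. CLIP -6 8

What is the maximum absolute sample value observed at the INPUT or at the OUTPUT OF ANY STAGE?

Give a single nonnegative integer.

Answer: 13

Derivation:
Input: [6, 3, 6, 8, -3, -5] (max |s|=8)
Stage 1 (OFFSET 5): 6+5=11, 3+5=8, 6+5=11, 8+5=13, -3+5=2, -5+5=0 -> [11, 8, 11, 13, 2, 0] (max |s|=13)
Stage 2 (DIFF): s[0]=11, 8-11=-3, 11-8=3, 13-11=2, 2-13=-11, 0-2=-2 -> [11, -3, 3, 2, -11, -2] (max |s|=11)
Stage 3 (CLIP -6 8): clip(11,-6,8)=8, clip(-3,-6,8)=-3, clip(3,-6,8)=3, clip(2,-6,8)=2, clip(-11,-6,8)=-6, clip(-2,-6,8)=-2 -> [8, -3, 3, 2, -6, -2] (max |s|=8)
Overall max amplitude: 13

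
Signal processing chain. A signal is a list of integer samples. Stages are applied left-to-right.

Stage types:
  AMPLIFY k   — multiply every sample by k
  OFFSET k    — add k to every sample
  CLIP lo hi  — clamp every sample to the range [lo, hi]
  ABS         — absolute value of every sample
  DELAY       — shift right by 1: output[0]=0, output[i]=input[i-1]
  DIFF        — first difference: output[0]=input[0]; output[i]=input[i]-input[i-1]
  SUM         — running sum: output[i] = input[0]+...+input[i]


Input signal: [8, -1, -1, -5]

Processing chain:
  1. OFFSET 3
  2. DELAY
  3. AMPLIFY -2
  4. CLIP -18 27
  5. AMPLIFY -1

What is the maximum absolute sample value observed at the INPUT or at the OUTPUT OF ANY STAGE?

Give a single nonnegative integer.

Input: [8, -1, -1, -5] (max |s|=8)
Stage 1 (OFFSET 3): 8+3=11, -1+3=2, -1+3=2, -5+3=-2 -> [11, 2, 2, -2] (max |s|=11)
Stage 2 (DELAY): [0, 11, 2, 2] = [0, 11, 2, 2] -> [0, 11, 2, 2] (max |s|=11)
Stage 3 (AMPLIFY -2): 0*-2=0, 11*-2=-22, 2*-2=-4, 2*-2=-4 -> [0, -22, -4, -4] (max |s|=22)
Stage 4 (CLIP -18 27): clip(0,-18,27)=0, clip(-22,-18,27)=-18, clip(-4,-18,27)=-4, clip(-4,-18,27)=-4 -> [0, -18, -4, -4] (max |s|=18)
Stage 5 (AMPLIFY -1): 0*-1=0, -18*-1=18, -4*-1=4, -4*-1=4 -> [0, 18, 4, 4] (max |s|=18)
Overall max amplitude: 22

Answer: 22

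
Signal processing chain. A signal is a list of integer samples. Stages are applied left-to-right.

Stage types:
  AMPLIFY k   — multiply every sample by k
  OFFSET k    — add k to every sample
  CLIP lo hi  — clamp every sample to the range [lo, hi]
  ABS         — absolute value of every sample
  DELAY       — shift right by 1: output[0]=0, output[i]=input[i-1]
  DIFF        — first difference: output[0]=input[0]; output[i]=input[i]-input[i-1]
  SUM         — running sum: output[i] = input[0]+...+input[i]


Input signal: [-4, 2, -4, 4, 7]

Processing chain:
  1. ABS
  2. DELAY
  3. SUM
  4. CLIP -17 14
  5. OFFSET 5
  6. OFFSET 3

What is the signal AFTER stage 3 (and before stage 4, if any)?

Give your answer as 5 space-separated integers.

Answer: 0 4 6 10 14

Derivation:
Input: [-4, 2, -4, 4, 7]
Stage 1 (ABS): |-4|=4, |2|=2, |-4|=4, |4|=4, |7|=7 -> [4, 2, 4, 4, 7]
Stage 2 (DELAY): [0, 4, 2, 4, 4] = [0, 4, 2, 4, 4] -> [0, 4, 2, 4, 4]
Stage 3 (SUM): sum[0..0]=0, sum[0..1]=4, sum[0..2]=6, sum[0..3]=10, sum[0..4]=14 -> [0, 4, 6, 10, 14]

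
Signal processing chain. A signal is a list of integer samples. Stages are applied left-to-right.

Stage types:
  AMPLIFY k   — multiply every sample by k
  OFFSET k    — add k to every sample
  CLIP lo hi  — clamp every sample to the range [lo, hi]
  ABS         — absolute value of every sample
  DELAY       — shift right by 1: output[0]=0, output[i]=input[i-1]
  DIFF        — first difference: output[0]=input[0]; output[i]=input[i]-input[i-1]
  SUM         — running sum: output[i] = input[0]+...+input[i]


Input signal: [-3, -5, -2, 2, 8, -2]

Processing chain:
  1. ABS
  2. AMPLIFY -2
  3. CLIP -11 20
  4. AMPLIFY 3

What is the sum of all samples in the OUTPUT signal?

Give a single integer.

Input: [-3, -5, -2, 2, 8, -2]
Stage 1 (ABS): |-3|=3, |-5|=5, |-2|=2, |2|=2, |8|=8, |-2|=2 -> [3, 5, 2, 2, 8, 2]
Stage 2 (AMPLIFY -2): 3*-2=-6, 5*-2=-10, 2*-2=-4, 2*-2=-4, 8*-2=-16, 2*-2=-4 -> [-6, -10, -4, -4, -16, -4]
Stage 3 (CLIP -11 20): clip(-6,-11,20)=-6, clip(-10,-11,20)=-10, clip(-4,-11,20)=-4, clip(-4,-11,20)=-4, clip(-16,-11,20)=-11, clip(-4,-11,20)=-4 -> [-6, -10, -4, -4, -11, -4]
Stage 4 (AMPLIFY 3): -6*3=-18, -10*3=-30, -4*3=-12, -4*3=-12, -11*3=-33, -4*3=-12 -> [-18, -30, -12, -12, -33, -12]
Output sum: -117

Answer: -117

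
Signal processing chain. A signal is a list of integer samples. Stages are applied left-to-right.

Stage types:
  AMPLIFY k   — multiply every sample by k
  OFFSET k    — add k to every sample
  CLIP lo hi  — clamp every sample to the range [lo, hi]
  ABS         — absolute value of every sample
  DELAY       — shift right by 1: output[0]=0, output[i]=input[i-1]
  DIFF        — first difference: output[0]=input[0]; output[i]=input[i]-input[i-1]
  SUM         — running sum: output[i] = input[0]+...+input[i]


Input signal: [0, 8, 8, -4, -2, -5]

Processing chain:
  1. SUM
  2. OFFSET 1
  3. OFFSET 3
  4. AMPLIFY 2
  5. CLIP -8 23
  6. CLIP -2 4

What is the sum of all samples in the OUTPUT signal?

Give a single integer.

Input: [0, 8, 8, -4, -2, -5]
Stage 1 (SUM): sum[0..0]=0, sum[0..1]=8, sum[0..2]=16, sum[0..3]=12, sum[0..4]=10, sum[0..5]=5 -> [0, 8, 16, 12, 10, 5]
Stage 2 (OFFSET 1): 0+1=1, 8+1=9, 16+1=17, 12+1=13, 10+1=11, 5+1=6 -> [1, 9, 17, 13, 11, 6]
Stage 3 (OFFSET 3): 1+3=4, 9+3=12, 17+3=20, 13+3=16, 11+3=14, 6+3=9 -> [4, 12, 20, 16, 14, 9]
Stage 4 (AMPLIFY 2): 4*2=8, 12*2=24, 20*2=40, 16*2=32, 14*2=28, 9*2=18 -> [8, 24, 40, 32, 28, 18]
Stage 5 (CLIP -8 23): clip(8,-8,23)=8, clip(24,-8,23)=23, clip(40,-8,23)=23, clip(32,-8,23)=23, clip(28,-8,23)=23, clip(18,-8,23)=18 -> [8, 23, 23, 23, 23, 18]
Stage 6 (CLIP -2 4): clip(8,-2,4)=4, clip(23,-2,4)=4, clip(23,-2,4)=4, clip(23,-2,4)=4, clip(23,-2,4)=4, clip(18,-2,4)=4 -> [4, 4, 4, 4, 4, 4]
Output sum: 24

Answer: 24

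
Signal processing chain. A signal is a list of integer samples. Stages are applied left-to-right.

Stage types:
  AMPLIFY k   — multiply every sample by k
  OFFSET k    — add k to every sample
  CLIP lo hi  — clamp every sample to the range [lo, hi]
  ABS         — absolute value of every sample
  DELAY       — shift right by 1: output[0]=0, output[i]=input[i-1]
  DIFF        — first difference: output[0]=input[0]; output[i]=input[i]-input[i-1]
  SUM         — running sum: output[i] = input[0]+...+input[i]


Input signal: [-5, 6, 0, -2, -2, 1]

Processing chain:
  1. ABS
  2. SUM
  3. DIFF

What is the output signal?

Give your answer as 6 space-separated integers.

Answer: 5 6 0 2 2 1

Derivation:
Input: [-5, 6, 0, -2, -2, 1]
Stage 1 (ABS): |-5|=5, |6|=6, |0|=0, |-2|=2, |-2|=2, |1|=1 -> [5, 6, 0, 2, 2, 1]
Stage 2 (SUM): sum[0..0]=5, sum[0..1]=11, sum[0..2]=11, sum[0..3]=13, sum[0..4]=15, sum[0..5]=16 -> [5, 11, 11, 13, 15, 16]
Stage 3 (DIFF): s[0]=5, 11-5=6, 11-11=0, 13-11=2, 15-13=2, 16-15=1 -> [5, 6, 0, 2, 2, 1]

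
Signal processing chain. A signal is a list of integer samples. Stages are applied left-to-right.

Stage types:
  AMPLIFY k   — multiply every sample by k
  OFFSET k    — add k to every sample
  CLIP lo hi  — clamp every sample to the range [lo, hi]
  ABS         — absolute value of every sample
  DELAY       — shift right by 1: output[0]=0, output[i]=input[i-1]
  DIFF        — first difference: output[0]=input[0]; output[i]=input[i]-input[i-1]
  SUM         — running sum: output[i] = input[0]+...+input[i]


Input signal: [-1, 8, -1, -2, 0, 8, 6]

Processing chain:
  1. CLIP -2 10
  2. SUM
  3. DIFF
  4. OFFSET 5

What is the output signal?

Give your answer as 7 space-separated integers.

Answer: 4 13 4 3 5 13 11

Derivation:
Input: [-1, 8, -1, -2, 0, 8, 6]
Stage 1 (CLIP -2 10): clip(-1,-2,10)=-1, clip(8,-2,10)=8, clip(-1,-2,10)=-1, clip(-2,-2,10)=-2, clip(0,-2,10)=0, clip(8,-2,10)=8, clip(6,-2,10)=6 -> [-1, 8, -1, -2, 0, 8, 6]
Stage 2 (SUM): sum[0..0]=-1, sum[0..1]=7, sum[0..2]=6, sum[0..3]=4, sum[0..4]=4, sum[0..5]=12, sum[0..6]=18 -> [-1, 7, 6, 4, 4, 12, 18]
Stage 3 (DIFF): s[0]=-1, 7--1=8, 6-7=-1, 4-6=-2, 4-4=0, 12-4=8, 18-12=6 -> [-1, 8, -1, -2, 0, 8, 6]
Stage 4 (OFFSET 5): -1+5=4, 8+5=13, -1+5=4, -2+5=3, 0+5=5, 8+5=13, 6+5=11 -> [4, 13, 4, 3, 5, 13, 11]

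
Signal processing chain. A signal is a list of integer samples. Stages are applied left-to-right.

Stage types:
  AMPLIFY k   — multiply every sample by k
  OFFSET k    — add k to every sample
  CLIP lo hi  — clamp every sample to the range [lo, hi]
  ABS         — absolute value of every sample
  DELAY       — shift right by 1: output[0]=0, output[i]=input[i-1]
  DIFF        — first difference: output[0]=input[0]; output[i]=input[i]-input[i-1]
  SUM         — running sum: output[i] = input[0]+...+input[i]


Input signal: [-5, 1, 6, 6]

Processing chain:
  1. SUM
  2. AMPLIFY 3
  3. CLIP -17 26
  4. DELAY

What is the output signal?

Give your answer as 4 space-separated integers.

Answer: 0 -15 -12 6

Derivation:
Input: [-5, 1, 6, 6]
Stage 1 (SUM): sum[0..0]=-5, sum[0..1]=-4, sum[0..2]=2, sum[0..3]=8 -> [-5, -4, 2, 8]
Stage 2 (AMPLIFY 3): -5*3=-15, -4*3=-12, 2*3=6, 8*3=24 -> [-15, -12, 6, 24]
Stage 3 (CLIP -17 26): clip(-15,-17,26)=-15, clip(-12,-17,26)=-12, clip(6,-17,26)=6, clip(24,-17,26)=24 -> [-15, -12, 6, 24]
Stage 4 (DELAY): [0, -15, -12, 6] = [0, -15, -12, 6] -> [0, -15, -12, 6]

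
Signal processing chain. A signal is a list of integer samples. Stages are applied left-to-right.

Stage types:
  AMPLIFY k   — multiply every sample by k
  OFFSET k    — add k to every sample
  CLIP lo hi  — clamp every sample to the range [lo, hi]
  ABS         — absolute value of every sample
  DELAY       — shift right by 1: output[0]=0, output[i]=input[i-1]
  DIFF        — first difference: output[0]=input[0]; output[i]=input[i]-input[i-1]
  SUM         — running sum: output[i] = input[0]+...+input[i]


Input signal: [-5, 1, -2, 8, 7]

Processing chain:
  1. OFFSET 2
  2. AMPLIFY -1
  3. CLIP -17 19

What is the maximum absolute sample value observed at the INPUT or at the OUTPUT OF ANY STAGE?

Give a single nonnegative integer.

Input: [-5, 1, -2, 8, 7] (max |s|=8)
Stage 1 (OFFSET 2): -5+2=-3, 1+2=3, -2+2=0, 8+2=10, 7+2=9 -> [-3, 3, 0, 10, 9] (max |s|=10)
Stage 2 (AMPLIFY -1): -3*-1=3, 3*-1=-3, 0*-1=0, 10*-1=-10, 9*-1=-9 -> [3, -3, 0, -10, -9] (max |s|=10)
Stage 3 (CLIP -17 19): clip(3,-17,19)=3, clip(-3,-17,19)=-3, clip(0,-17,19)=0, clip(-10,-17,19)=-10, clip(-9,-17,19)=-9 -> [3, -3, 0, -10, -9] (max |s|=10)
Overall max amplitude: 10

Answer: 10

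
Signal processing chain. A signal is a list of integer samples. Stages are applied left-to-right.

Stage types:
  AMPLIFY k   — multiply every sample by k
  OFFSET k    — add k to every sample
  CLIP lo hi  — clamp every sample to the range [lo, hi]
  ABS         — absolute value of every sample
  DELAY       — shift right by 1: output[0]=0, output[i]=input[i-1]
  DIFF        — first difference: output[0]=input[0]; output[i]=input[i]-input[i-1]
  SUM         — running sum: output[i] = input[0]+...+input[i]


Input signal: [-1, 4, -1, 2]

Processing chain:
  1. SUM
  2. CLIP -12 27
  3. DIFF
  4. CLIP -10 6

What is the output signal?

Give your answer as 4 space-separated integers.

Answer: -1 4 -1 2

Derivation:
Input: [-1, 4, -1, 2]
Stage 1 (SUM): sum[0..0]=-1, sum[0..1]=3, sum[0..2]=2, sum[0..3]=4 -> [-1, 3, 2, 4]
Stage 2 (CLIP -12 27): clip(-1,-12,27)=-1, clip(3,-12,27)=3, clip(2,-12,27)=2, clip(4,-12,27)=4 -> [-1, 3, 2, 4]
Stage 3 (DIFF): s[0]=-1, 3--1=4, 2-3=-1, 4-2=2 -> [-1, 4, -1, 2]
Stage 4 (CLIP -10 6): clip(-1,-10,6)=-1, clip(4,-10,6)=4, clip(-1,-10,6)=-1, clip(2,-10,6)=2 -> [-1, 4, -1, 2]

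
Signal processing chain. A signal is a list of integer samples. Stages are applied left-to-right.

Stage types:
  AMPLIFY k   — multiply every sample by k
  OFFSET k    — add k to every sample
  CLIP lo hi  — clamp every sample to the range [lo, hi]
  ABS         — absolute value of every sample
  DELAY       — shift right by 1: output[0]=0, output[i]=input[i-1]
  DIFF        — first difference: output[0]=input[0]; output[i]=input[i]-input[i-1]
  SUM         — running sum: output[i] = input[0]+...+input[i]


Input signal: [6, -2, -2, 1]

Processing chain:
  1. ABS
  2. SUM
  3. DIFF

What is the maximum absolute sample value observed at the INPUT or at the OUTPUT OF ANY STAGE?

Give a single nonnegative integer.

Input: [6, -2, -2, 1] (max |s|=6)
Stage 1 (ABS): |6|=6, |-2|=2, |-2|=2, |1|=1 -> [6, 2, 2, 1] (max |s|=6)
Stage 2 (SUM): sum[0..0]=6, sum[0..1]=8, sum[0..2]=10, sum[0..3]=11 -> [6, 8, 10, 11] (max |s|=11)
Stage 3 (DIFF): s[0]=6, 8-6=2, 10-8=2, 11-10=1 -> [6, 2, 2, 1] (max |s|=6)
Overall max amplitude: 11

Answer: 11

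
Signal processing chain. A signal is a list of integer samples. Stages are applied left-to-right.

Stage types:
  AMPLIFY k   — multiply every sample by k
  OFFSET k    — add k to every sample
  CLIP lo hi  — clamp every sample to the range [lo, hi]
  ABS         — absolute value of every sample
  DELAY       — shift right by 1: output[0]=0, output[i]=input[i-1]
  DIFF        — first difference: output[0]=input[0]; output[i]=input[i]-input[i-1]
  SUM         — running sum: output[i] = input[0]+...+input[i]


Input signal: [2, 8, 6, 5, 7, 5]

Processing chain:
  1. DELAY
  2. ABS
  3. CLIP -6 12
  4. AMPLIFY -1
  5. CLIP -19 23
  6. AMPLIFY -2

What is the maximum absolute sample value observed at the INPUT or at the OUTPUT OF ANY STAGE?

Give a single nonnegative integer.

Input: [2, 8, 6, 5, 7, 5] (max |s|=8)
Stage 1 (DELAY): [0, 2, 8, 6, 5, 7] = [0, 2, 8, 6, 5, 7] -> [0, 2, 8, 6, 5, 7] (max |s|=8)
Stage 2 (ABS): |0|=0, |2|=2, |8|=8, |6|=6, |5|=5, |7|=7 -> [0, 2, 8, 6, 5, 7] (max |s|=8)
Stage 3 (CLIP -6 12): clip(0,-6,12)=0, clip(2,-6,12)=2, clip(8,-6,12)=8, clip(6,-6,12)=6, clip(5,-6,12)=5, clip(7,-6,12)=7 -> [0, 2, 8, 6, 5, 7] (max |s|=8)
Stage 4 (AMPLIFY -1): 0*-1=0, 2*-1=-2, 8*-1=-8, 6*-1=-6, 5*-1=-5, 7*-1=-7 -> [0, -2, -8, -6, -5, -7] (max |s|=8)
Stage 5 (CLIP -19 23): clip(0,-19,23)=0, clip(-2,-19,23)=-2, clip(-8,-19,23)=-8, clip(-6,-19,23)=-6, clip(-5,-19,23)=-5, clip(-7,-19,23)=-7 -> [0, -2, -8, -6, -5, -7] (max |s|=8)
Stage 6 (AMPLIFY -2): 0*-2=0, -2*-2=4, -8*-2=16, -6*-2=12, -5*-2=10, -7*-2=14 -> [0, 4, 16, 12, 10, 14] (max |s|=16)
Overall max amplitude: 16

Answer: 16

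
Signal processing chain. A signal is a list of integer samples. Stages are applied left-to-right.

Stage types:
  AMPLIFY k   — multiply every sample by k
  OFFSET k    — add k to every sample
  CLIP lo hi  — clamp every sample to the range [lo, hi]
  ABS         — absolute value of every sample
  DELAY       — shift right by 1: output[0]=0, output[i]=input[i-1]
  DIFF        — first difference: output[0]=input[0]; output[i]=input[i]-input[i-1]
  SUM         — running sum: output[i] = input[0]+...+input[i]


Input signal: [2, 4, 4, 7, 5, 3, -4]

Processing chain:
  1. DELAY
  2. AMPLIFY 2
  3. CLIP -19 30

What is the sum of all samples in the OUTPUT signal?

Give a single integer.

Input: [2, 4, 4, 7, 5, 3, -4]
Stage 1 (DELAY): [0, 2, 4, 4, 7, 5, 3] = [0, 2, 4, 4, 7, 5, 3] -> [0, 2, 4, 4, 7, 5, 3]
Stage 2 (AMPLIFY 2): 0*2=0, 2*2=4, 4*2=8, 4*2=8, 7*2=14, 5*2=10, 3*2=6 -> [0, 4, 8, 8, 14, 10, 6]
Stage 3 (CLIP -19 30): clip(0,-19,30)=0, clip(4,-19,30)=4, clip(8,-19,30)=8, clip(8,-19,30)=8, clip(14,-19,30)=14, clip(10,-19,30)=10, clip(6,-19,30)=6 -> [0, 4, 8, 8, 14, 10, 6]
Output sum: 50

Answer: 50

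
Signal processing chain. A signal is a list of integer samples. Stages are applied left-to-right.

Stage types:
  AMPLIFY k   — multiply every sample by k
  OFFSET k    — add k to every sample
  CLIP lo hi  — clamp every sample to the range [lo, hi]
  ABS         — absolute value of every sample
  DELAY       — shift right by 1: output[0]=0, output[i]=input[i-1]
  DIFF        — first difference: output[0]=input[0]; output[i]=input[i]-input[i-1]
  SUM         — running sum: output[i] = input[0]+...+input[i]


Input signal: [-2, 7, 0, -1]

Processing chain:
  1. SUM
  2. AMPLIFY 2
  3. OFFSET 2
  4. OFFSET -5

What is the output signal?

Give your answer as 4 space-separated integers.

Input: [-2, 7, 0, -1]
Stage 1 (SUM): sum[0..0]=-2, sum[0..1]=5, sum[0..2]=5, sum[0..3]=4 -> [-2, 5, 5, 4]
Stage 2 (AMPLIFY 2): -2*2=-4, 5*2=10, 5*2=10, 4*2=8 -> [-4, 10, 10, 8]
Stage 3 (OFFSET 2): -4+2=-2, 10+2=12, 10+2=12, 8+2=10 -> [-2, 12, 12, 10]
Stage 4 (OFFSET -5): -2+-5=-7, 12+-5=7, 12+-5=7, 10+-5=5 -> [-7, 7, 7, 5]

Answer: -7 7 7 5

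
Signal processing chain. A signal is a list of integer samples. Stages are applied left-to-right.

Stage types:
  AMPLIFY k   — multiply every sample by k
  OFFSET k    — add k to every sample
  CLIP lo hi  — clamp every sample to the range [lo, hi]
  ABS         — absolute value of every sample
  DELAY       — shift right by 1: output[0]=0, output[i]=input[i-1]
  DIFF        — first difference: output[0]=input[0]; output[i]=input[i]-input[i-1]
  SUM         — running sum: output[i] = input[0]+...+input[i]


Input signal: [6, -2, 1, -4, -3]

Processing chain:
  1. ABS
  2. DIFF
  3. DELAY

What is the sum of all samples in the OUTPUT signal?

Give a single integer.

Answer: 4

Derivation:
Input: [6, -2, 1, -4, -3]
Stage 1 (ABS): |6|=6, |-2|=2, |1|=1, |-4|=4, |-3|=3 -> [6, 2, 1, 4, 3]
Stage 2 (DIFF): s[0]=6, 2-6=-4, 1-2=-1, 4-1=3, 3-4=-1 -> [6, -4, -1, 3, -1]
Stage 3 (DELAY): [0, 6, -4, -1, 3] = [0, 6, -4, -1, 3] -> [0, 6, -4, -1, 3]
Output sum: 4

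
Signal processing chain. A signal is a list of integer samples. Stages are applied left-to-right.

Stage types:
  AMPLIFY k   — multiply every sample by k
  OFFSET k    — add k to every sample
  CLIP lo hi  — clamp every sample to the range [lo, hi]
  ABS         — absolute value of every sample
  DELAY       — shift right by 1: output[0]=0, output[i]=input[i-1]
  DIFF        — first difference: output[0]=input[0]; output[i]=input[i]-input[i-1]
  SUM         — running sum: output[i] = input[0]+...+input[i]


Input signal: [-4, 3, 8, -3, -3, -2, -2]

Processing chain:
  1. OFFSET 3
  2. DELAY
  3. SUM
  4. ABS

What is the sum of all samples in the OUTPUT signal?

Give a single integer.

Answer: 71

Derivation:
Input: [-4, 3, 8, -3, -3, -2, -2]
Stage 1 (OFFSET 3): -4+3=-1, 3+3=6, 8+3=11, -3+3=0, -3+3=0, -2+3=1, -2+3=1 -> [-1, 6, 11, 0, 0, 1, 1]
Stage 2 (DELAY): [0, -1, 6, 11, 0, 0, 1] = [0, -1, 6, 11, 0, 0, 1] -> [0, -1, 6, 11, 0, 0, 1]
Stage 3 (SUM): sum[0..0]=0, sum[0..1]=-1, sum[0..2]=5, sum[0..3]=16, sum[0..4]=16, sum[0..5]=16, sum[0..6]=17 -> [0, -1, 5, 16, 16, 16, 17]
Stage 4 (ABS): |0|=0, |-1|=1, |5|=5, |16|=16, |16|=16, |16|=16, |17|=17 -> [0, 1, 5, 16, 16, 16, 17]
Output sum: 71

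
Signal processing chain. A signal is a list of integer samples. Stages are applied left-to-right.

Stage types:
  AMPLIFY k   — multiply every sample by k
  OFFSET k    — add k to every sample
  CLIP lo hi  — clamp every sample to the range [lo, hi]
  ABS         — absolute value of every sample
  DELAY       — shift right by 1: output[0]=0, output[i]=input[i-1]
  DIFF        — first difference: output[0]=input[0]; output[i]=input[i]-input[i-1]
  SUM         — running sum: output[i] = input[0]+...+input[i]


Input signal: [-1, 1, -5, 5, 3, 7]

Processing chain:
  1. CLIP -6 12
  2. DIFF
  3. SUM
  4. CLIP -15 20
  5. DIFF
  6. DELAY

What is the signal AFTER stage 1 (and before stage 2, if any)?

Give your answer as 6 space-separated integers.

Input: [-1, 1, -5, 5, 3, 7]
Stage 1 (CLIP -6 12): clip(-1,-6,12)=-1, clip(1,-6,12)=1, clip(-5,-6,12)=-5, clip(5,-6,12)=5, clip(3,-6,12)=3, clip(7,-6,12)=7 -> [-1, 1, -5, 5, 3, 7]

Answer: -1 1 -5 5 3 7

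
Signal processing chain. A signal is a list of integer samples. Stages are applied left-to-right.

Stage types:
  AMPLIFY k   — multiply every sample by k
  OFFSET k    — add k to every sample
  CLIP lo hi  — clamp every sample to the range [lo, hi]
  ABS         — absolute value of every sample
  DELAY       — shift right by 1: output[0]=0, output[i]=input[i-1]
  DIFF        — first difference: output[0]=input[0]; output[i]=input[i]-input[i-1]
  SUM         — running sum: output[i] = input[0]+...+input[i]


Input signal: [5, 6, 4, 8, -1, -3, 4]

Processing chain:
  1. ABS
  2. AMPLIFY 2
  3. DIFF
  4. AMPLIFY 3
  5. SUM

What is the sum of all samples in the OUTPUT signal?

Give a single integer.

Input: [5, 6, 4, 8, -1, -3, 4]
Stage 1 (ABS): |5|=5, |6|=6, |4|=4, |8|=8, |-1|=1, |-3|=3, |4|=4 -> [5, 6, 4, 8, 1, 3, 4]
Stage 2 (AMPLIFY 2): 5*2=10, 6*2=12, 4*2=8, 8*2=16, 1*2=2, 3*2=6, 4*2=8 -> [10, 12, 8, 16, 2, 6, 8]
Stage 3 (DIFF): s[0]=10, 12-10=2, 8-12=-4, 16-8=8, 2-16=-14, 6-2=4, 8-6=2 -> [10, 2, -4, 8, -14, 4, 2]
Stage 4 (AMPLIFY 3): 10*3=30, 2*3=6, -4*3=-12, 8*3=24, -14*3=-42, 4*3=12, 2*3=6 -> [30, 6, -12, 24, -42, 12, 6]
Stage 5 (SUM): sum[0..0]=30, sum[0..1]=36, sum[0..2]=24, sum[0..3]=48, sum[0..4]=6, sum[0..5]=18, sum[0..6]=24 -> [30, 36, 24, 48, 6, 18, 24]
Output sum: 186

Answer: 186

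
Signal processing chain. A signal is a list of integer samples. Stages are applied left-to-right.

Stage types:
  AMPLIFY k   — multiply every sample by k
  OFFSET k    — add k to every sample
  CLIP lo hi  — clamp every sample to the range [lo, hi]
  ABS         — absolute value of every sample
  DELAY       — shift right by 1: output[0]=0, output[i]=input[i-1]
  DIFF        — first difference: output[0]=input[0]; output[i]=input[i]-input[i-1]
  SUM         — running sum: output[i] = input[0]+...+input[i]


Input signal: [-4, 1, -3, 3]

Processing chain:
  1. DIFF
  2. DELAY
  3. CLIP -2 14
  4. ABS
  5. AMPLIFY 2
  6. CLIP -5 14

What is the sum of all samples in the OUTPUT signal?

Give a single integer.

Input: [-4, 1, -3, 3]
Stage 1 (DIFF): s[0]=-4, 1--4=5, -3-1=-4, 3--3=6 -> [-4, 5, -4, 6]
Stage 2 (DELAY): [0, -4, 5, -4] = [0, -4, 5, -4] -> [0, -4, 5, -4]
Stage 3 (CLIP -2 14): clip(0,-2,14)=0, clip(-4,-2,14)=-2, clip(5,-2,14)=5, clip(-4,-2,14)=-2 -> [0, -2, 5, -2]
Stage 4 (ABS): |0|=0, |-2|=2, |5|=5, |-2|=2 -> [0, 2, 5, 2]
Stage 5 (AMPLIFY 2): 0*2=0, 2*2=4, 5*2=10, 2*2=4 -> [0, 4, 10, 4]
Stage 6 (CLIP -5 14): clip(0,-5,14)=0, clip(4,-5,14)=4, clip(10,-5,14)=10, clip(4,-5,14)=4 -> [0, 4, 10, 4]
Output sum: 18

Answer: 18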